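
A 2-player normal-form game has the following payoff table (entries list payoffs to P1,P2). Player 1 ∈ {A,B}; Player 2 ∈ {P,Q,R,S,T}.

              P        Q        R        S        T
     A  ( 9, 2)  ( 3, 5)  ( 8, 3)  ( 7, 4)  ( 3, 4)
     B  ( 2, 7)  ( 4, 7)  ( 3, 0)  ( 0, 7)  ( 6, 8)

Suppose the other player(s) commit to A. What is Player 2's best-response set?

BR_2 = {Q}

u_2(P vs A) = 2
u_2(Q vs A) = 5
u_2(R vs A) = 3
u_2(S vs A) = 4
u_2(T vs A) = 4
max payoff 5 at {Q}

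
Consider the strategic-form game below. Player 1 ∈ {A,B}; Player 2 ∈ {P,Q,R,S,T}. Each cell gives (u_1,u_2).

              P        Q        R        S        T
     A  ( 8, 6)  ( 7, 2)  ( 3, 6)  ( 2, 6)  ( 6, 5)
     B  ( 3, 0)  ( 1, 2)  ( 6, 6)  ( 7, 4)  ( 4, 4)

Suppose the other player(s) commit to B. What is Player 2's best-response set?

P2 best: {R}

u_2(P vs B) = 0
u_2(Q vs B) = 2
u_2(R vs B) = 6
u_2(S vs B) = 4
u_2(T vs B) = 4
max payoff 6 at {R}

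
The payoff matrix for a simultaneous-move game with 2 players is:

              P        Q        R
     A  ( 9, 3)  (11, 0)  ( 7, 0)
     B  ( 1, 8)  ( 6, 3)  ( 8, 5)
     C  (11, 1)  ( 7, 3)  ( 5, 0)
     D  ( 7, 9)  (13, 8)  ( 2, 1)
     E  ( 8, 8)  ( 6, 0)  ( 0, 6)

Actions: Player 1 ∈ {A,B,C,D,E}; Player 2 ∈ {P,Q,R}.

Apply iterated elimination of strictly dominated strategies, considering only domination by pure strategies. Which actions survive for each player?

P1 drop E (A beats it: P:9>8 Q:11>6 R:7>0)
P2 drop R (P beats it: A:3>0 B:8>5 C:1>0 D:9>1)
P1 drop B (A beats it: P:9>1 Q:11>6)
P1→{A,C,D} P2→{P,Q}

IESDS → P1:{A,C,D} P2:{P,Q}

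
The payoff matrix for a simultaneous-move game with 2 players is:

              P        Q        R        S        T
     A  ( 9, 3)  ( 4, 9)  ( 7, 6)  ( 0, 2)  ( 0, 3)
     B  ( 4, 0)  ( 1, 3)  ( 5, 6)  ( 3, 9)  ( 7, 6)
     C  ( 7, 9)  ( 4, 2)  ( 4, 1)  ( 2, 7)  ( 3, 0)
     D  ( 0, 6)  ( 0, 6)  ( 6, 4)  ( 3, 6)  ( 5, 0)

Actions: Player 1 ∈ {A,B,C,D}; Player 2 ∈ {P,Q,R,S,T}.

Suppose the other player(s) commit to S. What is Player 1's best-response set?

u_1(A vs S) = 0
u_1(B vs S) = 3
u_1(C vs S) = 2
u_1(D vs S) = 3
max payoff 3 at {B,D}

argmax u_1 = {B,D}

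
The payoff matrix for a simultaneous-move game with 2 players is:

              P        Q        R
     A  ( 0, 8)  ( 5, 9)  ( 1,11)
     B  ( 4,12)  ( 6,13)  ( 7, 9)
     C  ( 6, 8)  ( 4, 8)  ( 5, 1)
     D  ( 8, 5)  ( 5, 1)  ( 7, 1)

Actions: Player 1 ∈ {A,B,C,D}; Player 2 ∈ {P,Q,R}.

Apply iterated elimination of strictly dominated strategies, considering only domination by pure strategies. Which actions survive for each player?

P1 drop A (B beats it: P:4>0 Q:6>5 R:7>1)
P1 drop C (D beats it: P:8>6 Q:5>4 R:7>5)
P2 drop R (P beats it: B:12>9 D:5>1)
P1→{B,D} P2→{P,Q}

IESDS → P1:{B,D} P2:{P,Q}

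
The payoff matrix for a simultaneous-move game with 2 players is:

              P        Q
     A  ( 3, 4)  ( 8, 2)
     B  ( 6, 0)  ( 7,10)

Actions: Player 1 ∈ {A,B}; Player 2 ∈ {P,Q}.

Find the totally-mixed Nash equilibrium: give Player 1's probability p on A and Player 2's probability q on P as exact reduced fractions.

p=5/6, q=1/4

P1 indiff ⇒ q·3+(1-q)·8 = q·6+(1-q)·7 ⇒ q(-3) = (1-q)(-1) ⇒ q = 1/4
P2 indiff ⇒ p·4+(1-p)·0 = p·2+(1-p)·10 ⇒ p(2) = (1-p)(10) ⇒ p = 5/6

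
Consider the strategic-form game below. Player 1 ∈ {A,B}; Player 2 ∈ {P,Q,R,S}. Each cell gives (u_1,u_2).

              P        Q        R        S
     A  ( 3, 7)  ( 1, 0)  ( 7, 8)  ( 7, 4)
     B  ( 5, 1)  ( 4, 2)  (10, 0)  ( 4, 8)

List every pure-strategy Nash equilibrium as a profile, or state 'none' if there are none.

(A,P): not NE [P1→B gives 5>3; P2→R gives 8>7]
(A,Q): not NE [P1→B gives 4>1; P2→R gives 8>0]
(A,R): not NE [P1→B gives 10>7]
(A,S): not NE [P2→R gives 8>4]
(B,P): not NE [P2→S gives 8>1]
(B,Q): not NE [P2→S gives 8>2]
(B,R): not NE [P2→S gives 8>0]
(B,S): not NE [P1→A gives 7>4]

No pure NE.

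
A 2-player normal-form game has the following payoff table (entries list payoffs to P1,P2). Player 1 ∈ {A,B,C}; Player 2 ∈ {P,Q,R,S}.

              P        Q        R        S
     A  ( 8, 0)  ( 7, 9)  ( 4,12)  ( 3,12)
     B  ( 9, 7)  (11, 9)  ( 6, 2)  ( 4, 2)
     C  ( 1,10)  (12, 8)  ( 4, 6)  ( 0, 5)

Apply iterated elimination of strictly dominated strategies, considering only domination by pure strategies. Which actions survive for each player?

IESDS → P1:{B,C} P2:{P,Q}

P1 drop A (B beats it: P:9>8 Q:11>7 R:6>4 S:4>3)
P2 drop R (P beats it: B:7>2 C:10>6)
P2 drop S (P beats it: B:7>2 C:10>5)
P1→{B,C} P2→{P,Q}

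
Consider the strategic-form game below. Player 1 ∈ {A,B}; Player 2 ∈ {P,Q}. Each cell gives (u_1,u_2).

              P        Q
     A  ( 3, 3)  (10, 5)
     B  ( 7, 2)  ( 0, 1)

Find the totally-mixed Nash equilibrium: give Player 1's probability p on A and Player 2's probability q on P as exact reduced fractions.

P1 mixes 1/3 on A; P2 mixes 5/7 on P

P1 indiff ⇒ q·3+(1-q)·10 = q·7+(1-q)·0 ⇒ q(-4) = (1-q)(-10) ⇒ q = 5/7
P2 indiff ⇒ p·3+(1-p)·2 = p·5+(1-p)·1 ⇒ p(-2) = (1-p)(-1) ⇒ p = 1/3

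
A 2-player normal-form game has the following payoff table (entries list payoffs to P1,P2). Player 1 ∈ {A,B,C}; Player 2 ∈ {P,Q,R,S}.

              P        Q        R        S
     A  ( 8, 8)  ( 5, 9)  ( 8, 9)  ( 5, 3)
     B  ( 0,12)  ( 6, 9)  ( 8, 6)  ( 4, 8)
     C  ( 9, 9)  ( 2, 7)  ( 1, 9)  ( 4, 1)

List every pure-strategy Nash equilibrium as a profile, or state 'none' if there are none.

(A,P): not NE [P1→C gives 9>8; P2→R gives 9>8]
(A,Q): not NE [P1→B gives 6>5]
(A,R): NE
(A,S): not NE [P2→R gives 9>3]
(B,P): not NE [P1→C gives 9>0]
(B,Q): not NE [P2→P gives 12>9]
(B,R): not NE [P2→P gives 12>6]
(B,S): not NE [P1→A gives 5>4; P2→P gives 12>8]
(C,P): NE
(C,Q): not NE [P1→B gives 6>2; P2→R gives 9>7]
(C,R): not NE [P1→B gives 8>1]
(C,S): not NE [P1→A gives 5>4; P2→R gives 9>1]

Nash profiles: (A,R), (C,P)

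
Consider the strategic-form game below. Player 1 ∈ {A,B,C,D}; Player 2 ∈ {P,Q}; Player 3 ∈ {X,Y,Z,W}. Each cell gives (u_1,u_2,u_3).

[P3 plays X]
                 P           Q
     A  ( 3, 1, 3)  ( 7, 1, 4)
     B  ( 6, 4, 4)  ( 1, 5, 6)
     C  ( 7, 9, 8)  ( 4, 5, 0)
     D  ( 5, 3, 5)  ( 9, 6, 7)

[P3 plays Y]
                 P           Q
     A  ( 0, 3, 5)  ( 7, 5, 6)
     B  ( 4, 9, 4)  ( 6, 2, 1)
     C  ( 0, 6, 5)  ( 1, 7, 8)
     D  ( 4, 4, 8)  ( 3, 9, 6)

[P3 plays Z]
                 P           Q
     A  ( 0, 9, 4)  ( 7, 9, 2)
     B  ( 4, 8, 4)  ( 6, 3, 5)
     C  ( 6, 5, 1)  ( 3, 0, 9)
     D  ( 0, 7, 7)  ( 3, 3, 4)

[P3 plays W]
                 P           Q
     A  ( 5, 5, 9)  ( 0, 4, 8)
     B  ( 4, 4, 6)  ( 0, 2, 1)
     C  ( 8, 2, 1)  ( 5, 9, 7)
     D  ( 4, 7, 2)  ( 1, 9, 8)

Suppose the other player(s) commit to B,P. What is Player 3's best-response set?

u_3(X vs B,P) = 4
u_3(Y vs B,P) = 4
u_3(Z vs B,P) = 4
u_3(W vs B,P) = 6
max payoff 6 at {W}

argmax u_3 = {W}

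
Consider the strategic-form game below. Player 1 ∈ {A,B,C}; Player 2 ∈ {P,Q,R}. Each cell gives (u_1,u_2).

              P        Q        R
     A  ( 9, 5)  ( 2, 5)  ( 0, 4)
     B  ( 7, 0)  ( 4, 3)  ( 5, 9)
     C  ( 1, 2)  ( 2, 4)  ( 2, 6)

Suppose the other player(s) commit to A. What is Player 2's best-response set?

argmax u_2 = {P,Q}

u_2(P vs A) = 5
u_2(Q vs A) = 5
u_2(R vs A) = 4
max payoff 5 at {P,Q}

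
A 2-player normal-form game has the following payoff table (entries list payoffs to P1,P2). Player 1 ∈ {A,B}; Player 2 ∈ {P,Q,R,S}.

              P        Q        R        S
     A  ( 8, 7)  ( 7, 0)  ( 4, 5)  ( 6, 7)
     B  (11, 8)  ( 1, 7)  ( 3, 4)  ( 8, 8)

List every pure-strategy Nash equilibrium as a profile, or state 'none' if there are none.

(A,P): not NE [P1→B gives 11>8]
(A,Q): not NE [P2→S gives 7>0]
(A,R): not NE [P2→S gives 7>5]
(A,S): not NE [P1→B gives 8>6]
(B,P): NE
(B,Q): not NE [P1→A gives 7>1; P2→S gives 8>7]
(B,R): not NE [P1→A gives 4>3; P2→S gives 8>4]
(B,S): NE

NE set: (B,P), (B,S)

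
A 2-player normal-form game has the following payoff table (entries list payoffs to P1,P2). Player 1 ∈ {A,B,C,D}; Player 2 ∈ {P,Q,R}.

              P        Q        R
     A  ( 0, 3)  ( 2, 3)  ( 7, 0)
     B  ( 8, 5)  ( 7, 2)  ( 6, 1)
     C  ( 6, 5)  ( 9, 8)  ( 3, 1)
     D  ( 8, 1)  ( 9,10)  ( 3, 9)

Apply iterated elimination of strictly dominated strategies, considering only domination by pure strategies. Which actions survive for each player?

IESDS → P1:{B,C,D} P2:{P,Q}

P2 drop R (Q beats it: A:3>0 B:2>1 C:8>1 D:10>9)
P1 drop A (B beats it: P:8>0 Q:7>2)
P1→{B,C,D} P2→{P,Q}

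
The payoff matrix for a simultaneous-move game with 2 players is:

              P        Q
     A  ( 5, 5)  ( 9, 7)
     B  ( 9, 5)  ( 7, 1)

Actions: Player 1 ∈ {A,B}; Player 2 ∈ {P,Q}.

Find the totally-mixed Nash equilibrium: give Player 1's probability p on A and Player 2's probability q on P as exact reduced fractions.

P1 indiff ⇒ q·5+(1-q)·9 = q·9+(1-q)·7 ⇒ q(-4) = (1-q)(-2) ⇒ q = 1/3
P2 indiff ⇒ p·5+(1-p)·5 = p·7+(1-p)·1 ⇒ p(-2) = (1-p)(-4) ⇒ p = 2/3

(p,q) = (2/3, 1/3)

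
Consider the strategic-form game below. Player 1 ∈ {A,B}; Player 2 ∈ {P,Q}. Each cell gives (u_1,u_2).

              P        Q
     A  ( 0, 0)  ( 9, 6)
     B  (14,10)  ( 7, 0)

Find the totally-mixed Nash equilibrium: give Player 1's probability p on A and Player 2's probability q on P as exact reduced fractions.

P1 mixes 5/8 on A; P2 mixes 1/8 on P

P1 indiff ⇒ q·0+(1-q)·9 = q·14+(1-q)·7 ⇒ q(-14) = (1-q)(-2) ⇒ q = 1/8
P2 indiff ⇒ p·0+(1-p)·10 = p·6+(1-p)·0 ⇒ p(-6) = (1-p)(-10) ⇒ p = 5/8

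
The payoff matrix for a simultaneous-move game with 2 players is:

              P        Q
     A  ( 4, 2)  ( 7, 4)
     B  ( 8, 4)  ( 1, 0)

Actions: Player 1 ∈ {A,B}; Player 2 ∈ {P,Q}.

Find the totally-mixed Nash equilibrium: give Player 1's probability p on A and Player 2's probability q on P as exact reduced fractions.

P1 indiff ⇒ q·4+(1-q)·7 = q·8+(1-q)·1 ⇒ q(-4) = (1-q)(-6) ⇒ q = 3/5
P2 indiff ⇒ p·2+(1-p)·4 = p·4+(1-p)·0 ⇒ p(-2) = (1-p)(-4) ⇒ p = 2/3

p=2/3, q=3/5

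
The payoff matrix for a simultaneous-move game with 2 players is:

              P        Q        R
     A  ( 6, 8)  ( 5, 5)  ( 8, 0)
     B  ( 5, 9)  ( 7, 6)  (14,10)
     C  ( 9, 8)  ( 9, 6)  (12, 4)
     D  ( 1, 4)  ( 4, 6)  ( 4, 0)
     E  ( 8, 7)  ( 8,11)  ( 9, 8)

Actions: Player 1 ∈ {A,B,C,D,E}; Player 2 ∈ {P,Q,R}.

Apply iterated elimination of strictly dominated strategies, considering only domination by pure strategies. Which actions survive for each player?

P1 drop A (C beats it: P:9>6 Q:9>5 R:12>8)
P1 drop D (B beats it: P:5>1 Q:7>4 R:14>4)
P1 drop E (C beats it: P:9>8 Q:9>8 R:12>9)
P2 drop Q (P beats it: B:9>6 C:8>6)
P1→{B,C} P2→{P,R}

Survivors P1:{B,C} P2:{P,R}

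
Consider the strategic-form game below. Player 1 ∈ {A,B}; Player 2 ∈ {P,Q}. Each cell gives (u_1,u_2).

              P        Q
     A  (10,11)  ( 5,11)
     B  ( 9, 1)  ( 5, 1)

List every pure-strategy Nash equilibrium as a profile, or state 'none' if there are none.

Nash profiles: (A,P), (A,Q), (B,Q)

(A,P): NE
(A,Q): NE
(B,P): not NE [P1→A gives 10>9]
(B,Q): NE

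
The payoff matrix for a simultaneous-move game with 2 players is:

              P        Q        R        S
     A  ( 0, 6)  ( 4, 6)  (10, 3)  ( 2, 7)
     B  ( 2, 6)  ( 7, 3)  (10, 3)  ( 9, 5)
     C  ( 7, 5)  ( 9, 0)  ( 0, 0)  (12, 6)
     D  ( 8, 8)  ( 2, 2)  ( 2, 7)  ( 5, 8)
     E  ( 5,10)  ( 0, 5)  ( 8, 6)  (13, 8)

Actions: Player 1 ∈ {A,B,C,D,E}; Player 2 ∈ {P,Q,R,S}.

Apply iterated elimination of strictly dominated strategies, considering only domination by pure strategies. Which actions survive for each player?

P2 drop Q (S beats it: A:7>6 B:5>3 C:6>0 D:8>2 E:8>5)
P2 drop R (P beats it: A:6>3 B:6>3 C:5>0 D:8>7 E:10>6)
P1 drop A (B beats it: P:2>0 S:9>2)
P1 drop B (C beats it: P:7>2 S:12>9)
P1→{C,D,E} P2→{P,S}

Survivors P1:{C,D,E} P2:{P,S}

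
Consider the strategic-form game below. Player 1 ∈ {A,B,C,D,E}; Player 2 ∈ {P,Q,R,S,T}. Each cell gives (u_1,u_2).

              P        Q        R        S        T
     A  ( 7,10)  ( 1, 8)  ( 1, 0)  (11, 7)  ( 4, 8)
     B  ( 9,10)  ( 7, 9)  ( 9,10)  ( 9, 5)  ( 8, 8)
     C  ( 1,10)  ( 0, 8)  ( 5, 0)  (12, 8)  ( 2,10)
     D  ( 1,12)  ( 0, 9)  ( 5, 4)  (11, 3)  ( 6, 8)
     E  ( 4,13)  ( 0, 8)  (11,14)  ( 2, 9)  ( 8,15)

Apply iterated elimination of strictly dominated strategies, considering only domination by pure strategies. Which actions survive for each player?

P2 drop Q (P beats it: A:10>8 B:10>9 C:10>8 D:12>9 E:13>8)
P2 drop S (P beats it: A:10>7 B:10>5 C:10>8 D:12>3 E:13>9)
P1 drop A (B beats it: P:9>7 R:9>1 T:8>4)
P1 drop C (B beats it: P:9>1 R:9>5 T:8>2)
P1 drop D (B beats it: P:9>1 R:9>5 T:8>6)
P1→{B,E} P2→{P,R,T}

Survivors P1:{B,E} P2:{P,R,T}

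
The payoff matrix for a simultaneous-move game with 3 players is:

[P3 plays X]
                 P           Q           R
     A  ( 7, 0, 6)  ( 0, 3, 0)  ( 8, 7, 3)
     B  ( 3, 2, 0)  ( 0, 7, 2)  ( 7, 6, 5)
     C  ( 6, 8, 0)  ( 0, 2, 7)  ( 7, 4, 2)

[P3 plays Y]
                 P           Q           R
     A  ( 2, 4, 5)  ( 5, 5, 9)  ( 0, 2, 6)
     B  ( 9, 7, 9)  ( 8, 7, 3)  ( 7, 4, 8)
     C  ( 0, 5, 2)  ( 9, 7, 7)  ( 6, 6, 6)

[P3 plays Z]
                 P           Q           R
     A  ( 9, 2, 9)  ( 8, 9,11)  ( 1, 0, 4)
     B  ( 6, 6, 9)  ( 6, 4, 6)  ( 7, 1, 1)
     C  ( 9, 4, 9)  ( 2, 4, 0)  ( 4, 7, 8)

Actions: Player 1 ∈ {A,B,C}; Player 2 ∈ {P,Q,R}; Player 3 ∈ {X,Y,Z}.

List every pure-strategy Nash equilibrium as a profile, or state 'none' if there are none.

(A,P,X): not NE [P2→R gives 7>0; P3→Z gives 9>6]
(A,P,Y): not NE [P1→B gives 9>2; P2→Q gives 5>4; P3→Z gives 9>5]
(A,P,Z): not NE [P2→Q gives 9>2]
(A,Q,X): not NE [P2→R gives 7>3; P3→Z gives 11>0]
(A,Q,Y): not NE [P1→C gives 9>5; P3→Z gives 11>9]
(A,Q,Z): NE
(A,R,X): not NE [P3→Y gives 6>3]
(A,R,Y): not NE [P1→B gives 7>0; P2→Q gives 5>2]
(A,R,Z): not NE [P1→B gives 7>1; P2→Q gives 9>0; P3→Y gives 6>4]
(B,P,X): not NE [P1→A gives 7>3; P2→Q gives 7>2; P3→Z gives 9>0]
(B,P,Y): NE
(B,P,Z): not NE [P1→C gives 9>6]
(B,Q,X): not NE [P3→Z gives 6>2]
(B,Q,Y): not NE [P1→C gives 9>8; P3→Z gives 6>3]
(B,Q,Z): not NE [P1→A gives 8>6; P2→P gives 6>4]
(B,R,X): not NE [P1→A gives 8>7; P2→Q gives 7>6; P3→Y gives 8>5]
(B,R,Y): not NE [P2→Q gives 7>4]
(B,R,Z): not NE [P2→P gives 6>1; P3→Y gives 8>1]
(C,P,X): not NE [P1→A gives 7>6; P3→Z gives 9>0]
(C,P,Y): not NE [P1→B gives 9>0; P2→Q gives 7>5; P3→Z gives 9>2]
(C,P,Z): not NE [P2→R gives 7>4]
(C,Q,X): not NE [P2→P gives 8>2]
(C,Q,Y): NE
(C,Q,Z): not NE [P1→A gives 8>2; P2→R gives 7>4; P3→Y gives 7>0]
(C,R,X): not NE [P1→A gives 8>7; P2→P gives 8>4; P3→Z gives 8>2]
(C,R,Y): not NE [P1→B gives 7>6; P2→Q gives 7>6; P3→Z gives 8>6]
(C,R,Z): not NE [P1→B gives 7>4]

PSNE = {(A,Q,Z), (B,P,Y), (C,Q,Y)}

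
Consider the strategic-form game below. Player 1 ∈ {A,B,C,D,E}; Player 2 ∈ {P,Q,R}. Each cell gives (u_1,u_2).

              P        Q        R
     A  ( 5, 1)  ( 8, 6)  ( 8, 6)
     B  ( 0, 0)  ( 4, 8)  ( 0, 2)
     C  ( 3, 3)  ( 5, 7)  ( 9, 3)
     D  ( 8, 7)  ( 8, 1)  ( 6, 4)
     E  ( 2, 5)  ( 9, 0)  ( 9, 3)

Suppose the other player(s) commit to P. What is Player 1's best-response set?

u_1(A vs P) = 5
u_1(B vs P) = 0
u_1(C vs P) = 3
u_1(D vs P) = 8
u_1(E vs P) = 2
max payoff 8 at {D}

P1 best: {D}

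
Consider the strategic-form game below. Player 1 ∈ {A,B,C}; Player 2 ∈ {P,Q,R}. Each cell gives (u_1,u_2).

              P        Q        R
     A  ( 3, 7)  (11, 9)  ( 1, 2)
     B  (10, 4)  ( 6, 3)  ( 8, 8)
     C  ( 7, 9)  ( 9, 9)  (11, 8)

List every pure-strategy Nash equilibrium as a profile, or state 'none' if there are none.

(A,P): not NE [P1→B gives 10>3; P2→Q gives 9>7]
(A,Q): NE
(A,R): not NE [P1→C gives 11>1; P2→Q gives 9>2]
(B,P): not NE [P2→R gives 8>4]
(B,Q): not NE [P1→A gives 11>6; P2→R gives 8>3]
(B,R): not NE [P1→C gives 11>8]
(C,P): not NE [P1→B gives 10>7]
(C,Q): not NE [P1→A gives 11>9]
(C,R): not NE [P2→Q gives 9>8]

Nash profiles: (A,Q)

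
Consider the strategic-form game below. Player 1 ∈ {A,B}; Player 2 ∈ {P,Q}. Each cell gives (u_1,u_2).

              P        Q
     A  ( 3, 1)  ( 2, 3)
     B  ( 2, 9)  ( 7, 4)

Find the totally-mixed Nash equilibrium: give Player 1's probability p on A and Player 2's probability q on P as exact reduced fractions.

(p,q) = (5/7, 5/6)

P1 indiff ⇒ q·3+(1-q)·2 = q·2+(1-q)·7 ⇒ q(1) = (1-q)(5) ⇒ q = 5/6
P2 indiff ⇒ p·1+(1-p)·9 = p·3+(1-p)·4 ⇒ p(-2) = (1-p)(-5) ⇒ p = 5/7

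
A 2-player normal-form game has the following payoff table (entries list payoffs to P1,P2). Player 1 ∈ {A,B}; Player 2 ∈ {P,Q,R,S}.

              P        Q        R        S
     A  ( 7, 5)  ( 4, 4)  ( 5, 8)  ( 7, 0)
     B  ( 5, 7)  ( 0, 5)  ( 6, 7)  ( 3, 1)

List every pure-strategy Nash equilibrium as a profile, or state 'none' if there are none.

PSNE = {(B,R)}

(A,P): not NE [P2→R gives 8>5]
(A,Q): not NE [P2→R gives 8>4]
(A,R): not NE [P1→B gives 6>5]
(A,S): not NE [P2→R gives 8>0]
(B,P): not NE [P1→A gives 7>5]
(B,Q): not NE [P1→A gives 4>0; P2→R gives 7>5]
(B,R): NE
(B,S): not NE [P1→A gives 7>3; P2→R gives 7>1]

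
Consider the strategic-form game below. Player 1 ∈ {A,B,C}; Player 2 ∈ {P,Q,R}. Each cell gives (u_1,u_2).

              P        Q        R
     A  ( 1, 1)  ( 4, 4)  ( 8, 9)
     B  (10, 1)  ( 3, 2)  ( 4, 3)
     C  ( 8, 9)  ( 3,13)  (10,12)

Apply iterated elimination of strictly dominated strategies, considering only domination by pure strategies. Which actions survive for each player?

P2 drop P (Q beats it: A:4>1 B:2>1 C:13>9)
P1 drop B (A beats it: Q:4>3 R:8>4)
P1→{A,C} P2→{Q,R}

IESDS → P1:{A,C} P2:{Q,R}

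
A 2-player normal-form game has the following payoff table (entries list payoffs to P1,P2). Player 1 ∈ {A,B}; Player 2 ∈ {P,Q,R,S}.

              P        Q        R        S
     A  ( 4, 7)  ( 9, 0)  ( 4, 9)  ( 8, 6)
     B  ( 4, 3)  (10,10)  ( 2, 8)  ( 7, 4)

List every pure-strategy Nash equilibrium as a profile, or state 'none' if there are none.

(A,P): not NE [P2→R gives 9>7]
(A,Q): not NE [P1→B gives 10>9; P2→R gives 9>0]
(A,R): NE
(A,S): not NE [P2→R gives 9>6]
(B,P): not NE [P2→Q gives 10>3]
(B,Q): NE
(B,R): not NE [P1→A gives 4>2; P2→Q gives 10>8]
(B,S): not NE [P1→A gives 8>7; P2→Q gives 10>4]

Nash profiles: (A,R), (B,Q)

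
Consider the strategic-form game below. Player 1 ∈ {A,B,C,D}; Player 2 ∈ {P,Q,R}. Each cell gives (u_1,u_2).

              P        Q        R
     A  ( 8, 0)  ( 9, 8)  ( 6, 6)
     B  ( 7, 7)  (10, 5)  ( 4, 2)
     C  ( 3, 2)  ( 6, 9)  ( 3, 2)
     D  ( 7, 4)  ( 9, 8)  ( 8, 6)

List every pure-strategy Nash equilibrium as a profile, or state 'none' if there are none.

No pure NE.

(A,P): not NE [P2→Q gives 8>0]
(A,Q): not NE [P1→B gives 10>9]
(A,R): not NE [P1→D gives 8>6; P2→Q gives 8>6]
(B,P): not NE [P1→A gives 8>7]
(B,Q): not NE [P2→P gives 7>5]
(B,R): not NE [P1→D gives 8>4; P2→P gives 7>2]
(C,P): not NE [P1→A gives 8>3; P2→Q gives 9>2]
(C,Q): not NE [P1→B gives 10>6]
(C,R): not NE [P1→D gives 8>3; P2→Q gives 9>2]
(D,P): not NE [P1→A gives 8>7; P2→Q gives 8>4]
(D,Q): not NE [P1→B gives 10>9]
(D,R): not NE [P2→Q gives 8>6]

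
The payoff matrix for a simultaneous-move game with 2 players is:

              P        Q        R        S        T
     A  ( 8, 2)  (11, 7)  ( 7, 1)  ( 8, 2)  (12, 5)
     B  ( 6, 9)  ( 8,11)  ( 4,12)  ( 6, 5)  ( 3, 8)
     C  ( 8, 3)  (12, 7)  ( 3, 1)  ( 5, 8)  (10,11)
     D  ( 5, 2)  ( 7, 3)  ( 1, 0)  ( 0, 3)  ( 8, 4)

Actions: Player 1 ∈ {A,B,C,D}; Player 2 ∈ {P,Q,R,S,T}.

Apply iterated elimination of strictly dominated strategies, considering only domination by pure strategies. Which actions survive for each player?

P1 drop B (A beats it: P:8>6 Q:11>8 R:7>4 S:8>6 T:12>3)
P1 drop D (A beats it: P:8>5 Q:11>7 R:7>1 S:8>0 T:12>8)
P2 drop P (Q beats it: A:7>2 C:7>3)
P2 drop R (Q beats it: A:7>1 C:7>1)
P2 drop S (T beats it: A:5>2 C:11>8)
P1→{A,C} P2→{Q,T}

IESDS → P1:{A,C} P2:{Q,T}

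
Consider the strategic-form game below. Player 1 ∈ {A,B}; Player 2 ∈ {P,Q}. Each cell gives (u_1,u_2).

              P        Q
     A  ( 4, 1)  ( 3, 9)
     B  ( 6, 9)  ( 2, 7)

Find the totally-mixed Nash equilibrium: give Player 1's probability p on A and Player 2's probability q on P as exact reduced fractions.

P1 indiff ⇒ q·4+(1-q)·3 = q·6+(1-q)·2 ⇒ q(-2) = (1-q)(-1) ⇒ q = 1/3
P2 indiff ⇒ p·1+(1-p)·9 = p·9+(1-p)·7 ⇒ p(-8) = (1-p)(-2) ⇒ p = 1/5

(p,q) = (1/5, 1/3)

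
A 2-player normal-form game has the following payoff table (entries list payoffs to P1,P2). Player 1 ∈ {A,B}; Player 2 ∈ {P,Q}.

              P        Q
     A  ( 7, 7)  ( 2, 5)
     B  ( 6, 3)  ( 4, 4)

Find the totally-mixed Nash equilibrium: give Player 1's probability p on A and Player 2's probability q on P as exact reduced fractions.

P1 mixes 1/3 on A; P2 mixes 2/3 on P

P1 indiff ⇒ q·7+(1-q)·2 = q·6+(1-q)·4 ⇒ q(1) = (1-q)(2) ⇒ q = 2/3
P2 indiff ⇒ p·7+(1-p)·3 = p·5+(1-p)·4 ⇒ p(2) = (1-p)(1) ⇒ p = 1/3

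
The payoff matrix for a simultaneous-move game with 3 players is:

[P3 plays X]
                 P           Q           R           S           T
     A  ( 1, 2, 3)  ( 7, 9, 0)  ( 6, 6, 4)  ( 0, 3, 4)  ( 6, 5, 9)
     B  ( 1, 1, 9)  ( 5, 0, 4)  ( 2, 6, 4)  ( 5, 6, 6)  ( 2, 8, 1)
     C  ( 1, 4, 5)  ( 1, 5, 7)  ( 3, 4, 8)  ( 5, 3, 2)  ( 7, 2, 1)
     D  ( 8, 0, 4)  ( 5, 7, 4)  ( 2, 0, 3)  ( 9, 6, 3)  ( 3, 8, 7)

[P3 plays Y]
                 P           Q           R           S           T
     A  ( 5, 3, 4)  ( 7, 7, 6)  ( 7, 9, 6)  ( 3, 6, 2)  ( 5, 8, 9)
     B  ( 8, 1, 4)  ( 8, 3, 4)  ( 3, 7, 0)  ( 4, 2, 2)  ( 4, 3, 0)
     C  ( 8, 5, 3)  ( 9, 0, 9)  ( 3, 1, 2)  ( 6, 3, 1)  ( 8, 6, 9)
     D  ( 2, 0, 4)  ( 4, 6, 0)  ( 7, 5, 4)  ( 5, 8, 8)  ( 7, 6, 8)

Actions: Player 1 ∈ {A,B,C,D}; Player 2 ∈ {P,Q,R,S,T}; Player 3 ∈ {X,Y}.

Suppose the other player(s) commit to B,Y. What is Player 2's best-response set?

u_2(P vs B,Y) = 1
u_2(Q vs B,Y) = 3
u_2(R vs B,Y) = 7
u_2(S vs B,Y) = 2
u_2(T vs B,Y) = 3
max payoff 7 at {R}

P2 best: {R}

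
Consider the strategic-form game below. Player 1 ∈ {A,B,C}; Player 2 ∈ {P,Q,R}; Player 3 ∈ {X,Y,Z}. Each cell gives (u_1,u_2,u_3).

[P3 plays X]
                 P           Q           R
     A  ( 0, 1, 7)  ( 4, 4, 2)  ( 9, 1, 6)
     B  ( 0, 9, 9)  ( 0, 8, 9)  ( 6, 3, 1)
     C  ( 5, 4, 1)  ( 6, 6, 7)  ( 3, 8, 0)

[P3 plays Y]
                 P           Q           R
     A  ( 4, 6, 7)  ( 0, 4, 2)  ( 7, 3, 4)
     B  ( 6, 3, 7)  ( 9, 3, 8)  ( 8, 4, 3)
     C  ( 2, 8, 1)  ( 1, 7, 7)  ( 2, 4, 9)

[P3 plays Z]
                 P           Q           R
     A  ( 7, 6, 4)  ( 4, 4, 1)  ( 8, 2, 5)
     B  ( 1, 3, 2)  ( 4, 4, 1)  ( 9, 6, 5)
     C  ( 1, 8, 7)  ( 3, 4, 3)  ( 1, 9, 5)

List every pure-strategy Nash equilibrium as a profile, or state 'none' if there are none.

NE set: (B,R,Z)

(A,P,X): not NE [P1→C gives 5>0; P2→Q gives 4>1]
(A,P,Y): not NE [P1→B gives 6>4]
(A,P,Z): not NE [P3→Y gives 7>4]
(A,Q,X): not NE [P1→C gives 6>4]
(A,Q,Y): not NE [P1→B gives 9>0; P2→P gives 6>4]
(A,Q,Z): not NE [P2→P gives 6>4; P3→Y gives 2>1]
(A,R,X): not NE [P2→Q gives 4>1]
(A,R,Y): not NE [P1→B gives 8>7; P2→P gives 6>3; P3→X gives 6>4]
(A,R,Z): not NE [P1→B gives 9>8; P2→P gives 6>2; P3→X gives 6>5]
(B,P,X): not NE [P1→C gives 5>0]
(B,P,Y): not NE [P2→R gives 4>3; P3→X gives 9>7]
(B,P,Z): not NE [P1→A gives 7>1; P2→R gives 6>3; P3→X gives 9>2]
(B,Q,X): not NE [P1→C gives 6>0; P2→P gives 9>8]
(B,Q,Y): not NE [P2→R gives 4>3; P3→X gives 9>8]
(B,Q,Z): not NE [P2→R gives 6>4; P3→X gives 9>1]
(B,R,X): not NE [P1→A gives 9>6; P2→P gives 9>3; P3→Z gives 5>1]
(B,R,Y): not NE [P3→Z gives 5>3]
(B,R,Z): NE
(C,P,X): not NE [P2→R gives 8>4; P3→Z gives 7>1]
(C,P,Y): not NE [P1→B gives 6>2; P3→Z gives 7>1]
(C,P,Z): not NE [P1→A gives 7>1; P2→R gives 9>8]
(C,Q,X): not NE [P2→R gives 8>6]
(C,Q,Y): not NE [P1→B gives 9>1; P2→P gives 8>7]
(C,Q,Z): not NE [P1→B gives 4>3; P2→R gives 9>4; P3→Y gives 7>3]
(C,R,X): not NE [P1→A gives 9>3; P3→Y gives 9>0]
(C,R,Y): not NE [P1→B gives 8>2; P2→P gives 8>4]
(C,R,Z): not NE [P1→B gives 9>1; P3→Y gives 9>5]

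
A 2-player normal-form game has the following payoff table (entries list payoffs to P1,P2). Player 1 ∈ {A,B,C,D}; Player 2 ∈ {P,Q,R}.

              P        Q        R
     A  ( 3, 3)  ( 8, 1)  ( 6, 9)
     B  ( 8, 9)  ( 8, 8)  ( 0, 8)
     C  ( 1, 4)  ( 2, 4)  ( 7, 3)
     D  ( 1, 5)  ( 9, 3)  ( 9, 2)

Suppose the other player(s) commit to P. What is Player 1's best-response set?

u_1(A vs P) = 3
u_1(B vs P) = 8
u_1(C vs P) = 1
u_1(D vs P) = 1
max payoff 8 at {B}

argmax u_1 = {B}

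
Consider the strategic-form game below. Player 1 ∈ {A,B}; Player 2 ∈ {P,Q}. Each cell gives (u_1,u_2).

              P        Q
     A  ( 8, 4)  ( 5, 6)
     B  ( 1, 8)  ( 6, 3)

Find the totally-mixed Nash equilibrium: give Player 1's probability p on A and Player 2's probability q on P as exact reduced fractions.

P1 indiff ⇒ q·8+(1-q)·5 = q·1+(1-q)·6 ⇒ q(7) = (1-q)(1) ⇒ q = 1/8
P2 indiff ⇒ p·4+(1-p)·8 = p·6+(1-p)·3 ⇒ p(-2) = (1-p)(-5) ⇒ p = 5/7

p=5/7, q=1/8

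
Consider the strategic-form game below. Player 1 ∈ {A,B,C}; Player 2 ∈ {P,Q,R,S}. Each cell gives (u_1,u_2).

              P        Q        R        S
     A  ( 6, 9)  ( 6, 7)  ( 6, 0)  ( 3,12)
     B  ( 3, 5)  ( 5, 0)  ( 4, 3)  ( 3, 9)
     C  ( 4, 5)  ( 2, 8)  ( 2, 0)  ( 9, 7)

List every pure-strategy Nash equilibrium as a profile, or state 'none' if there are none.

(A,P): not NE [P2→S gives 12>9]
(A,Q): not NE [P2→S gives 12>7]
(A,R): not NE [P2→S gives 12>0]
(A,S): not NE [P1→C gives 9>3]
(B,P): not NE [P1→A gives 6>3; P2→S gives 9>5]
(B,Q): not NE [P1→A gives 6>5; P2→S gives 9>0]
(B,R): not NE [P1→A gives 6>4; P2→S gives 9>3]
(B,S): not NE [P1→C gives 9>3]
(C,P): not NE [P1→A gives 6>4; P2→Q gives 8>5]
(C,Q): not NE [P1→A gives 6>2]
(C,R): not NE [P1→A gives 6>2; P2→Q gives 8>0]
(C,S): not NE [P2→Q gives 8>7]

Equilibria: none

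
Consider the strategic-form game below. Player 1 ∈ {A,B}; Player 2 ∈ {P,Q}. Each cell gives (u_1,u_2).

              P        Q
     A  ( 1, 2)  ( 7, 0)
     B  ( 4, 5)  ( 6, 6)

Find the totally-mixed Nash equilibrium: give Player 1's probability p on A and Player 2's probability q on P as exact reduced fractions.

P1 indiff ⇒ q·1+(1-q)·7 = q·4+(1-q)·6 ⇒ q(-3) = (1-q)(-1) ⇒ q = 1/4
P2 indiff ⇒ p·2+(1-p)·5 = p·0+(1-p)·6 ⇒ p(2) = (1-p)(1) ⇒ p = 1/3

P1 mixes 1/3 on A; P2 mixes 1/4 on P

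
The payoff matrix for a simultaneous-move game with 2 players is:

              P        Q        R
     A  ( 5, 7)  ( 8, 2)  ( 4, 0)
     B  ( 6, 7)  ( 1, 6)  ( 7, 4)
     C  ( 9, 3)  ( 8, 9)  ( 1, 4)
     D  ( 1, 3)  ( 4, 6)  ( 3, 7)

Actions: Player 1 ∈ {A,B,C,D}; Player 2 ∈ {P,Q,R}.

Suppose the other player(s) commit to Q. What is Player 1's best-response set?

u_1(A vs Q) = 8
u_1(B vs Q) = 1
u_1(C vs Q) = 8
u_1(D vs Q) = 4
max payoff 8 at {A,C}

P1 best: {A,C}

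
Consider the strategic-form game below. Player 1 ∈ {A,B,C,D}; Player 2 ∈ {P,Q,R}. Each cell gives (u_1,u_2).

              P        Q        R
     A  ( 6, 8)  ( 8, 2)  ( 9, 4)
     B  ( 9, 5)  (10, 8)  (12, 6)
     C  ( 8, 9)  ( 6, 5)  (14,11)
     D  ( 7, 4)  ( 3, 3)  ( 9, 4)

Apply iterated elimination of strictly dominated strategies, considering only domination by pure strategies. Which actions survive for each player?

Survivors P1:{B,C} P2:{Q,R}

P1 drop A (B beats it: P:9>6 Q:10>8 R:12>9)
P1 drop D (B beats it: P:9>7 Q:10>3 R:12>9)
P2 drop P (R beats it: B:6>5 C:11>9)
P1→{B,C} P2→{Q,R}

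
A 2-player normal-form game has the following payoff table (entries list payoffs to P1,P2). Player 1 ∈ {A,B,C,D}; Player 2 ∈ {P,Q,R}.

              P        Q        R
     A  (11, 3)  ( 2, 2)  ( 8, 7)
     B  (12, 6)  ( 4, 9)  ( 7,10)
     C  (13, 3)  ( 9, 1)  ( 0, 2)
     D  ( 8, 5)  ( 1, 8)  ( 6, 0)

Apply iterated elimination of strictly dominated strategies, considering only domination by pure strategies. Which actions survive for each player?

Remaining: P1:{A,B,C} P2:{P,R}

P1 drop D (A beats it: P:11>8 Q:2>1 R:8>6)
P2 drop Q (R beats it: A:7>2 B:10>9 C:2>1)
P1→{A,B,C} P2→{P,R}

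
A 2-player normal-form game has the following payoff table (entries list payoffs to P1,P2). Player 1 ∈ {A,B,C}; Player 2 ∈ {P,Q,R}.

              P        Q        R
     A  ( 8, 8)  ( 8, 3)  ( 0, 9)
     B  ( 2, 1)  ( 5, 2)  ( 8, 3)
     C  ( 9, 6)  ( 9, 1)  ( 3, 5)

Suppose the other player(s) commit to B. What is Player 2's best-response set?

u_2(P vs B) = 1
u_2(Q vs B) = 2
u_2(R vs B) = 3
max payoff 3 at {R}

BR_2 = {R}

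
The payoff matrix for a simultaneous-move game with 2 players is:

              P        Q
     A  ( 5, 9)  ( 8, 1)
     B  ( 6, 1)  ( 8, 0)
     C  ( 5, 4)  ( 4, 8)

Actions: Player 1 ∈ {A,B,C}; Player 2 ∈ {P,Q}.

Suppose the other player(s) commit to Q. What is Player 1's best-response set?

argmax u_1 = {A,B}

u_1(A vs Q) = 8
u_1(B vs Q) = 8
u_1(C vs Q) = 4
max payoff 8 at {A,B}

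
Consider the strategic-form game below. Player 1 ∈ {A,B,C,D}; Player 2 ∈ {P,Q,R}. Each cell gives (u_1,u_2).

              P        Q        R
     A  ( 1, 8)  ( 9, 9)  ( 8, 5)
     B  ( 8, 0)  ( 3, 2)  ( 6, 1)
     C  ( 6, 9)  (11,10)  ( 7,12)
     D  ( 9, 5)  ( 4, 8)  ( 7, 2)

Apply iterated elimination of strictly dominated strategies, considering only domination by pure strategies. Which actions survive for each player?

P1 drop B (D beats it: P:9>8 Q:4>3 R:7>6)
P2 drop P (Q beats it: A:9>8 C:10>9 D:8>5)
P1 drop D (A beats it: Q:9>4 R:8>7)
P1→{A,C} P2→{Q,R}

Remaining: P1:{A,C} P2:{Q,R}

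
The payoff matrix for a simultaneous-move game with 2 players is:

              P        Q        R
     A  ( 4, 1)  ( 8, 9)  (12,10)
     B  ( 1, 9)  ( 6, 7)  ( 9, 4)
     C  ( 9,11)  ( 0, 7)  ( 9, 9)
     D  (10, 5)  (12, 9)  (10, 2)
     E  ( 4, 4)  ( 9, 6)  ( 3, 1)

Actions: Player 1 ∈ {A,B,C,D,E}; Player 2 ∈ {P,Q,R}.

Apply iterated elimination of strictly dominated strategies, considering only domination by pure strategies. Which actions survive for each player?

Survivors P1:{A,D} P2:{Q,R}

P1 drop B (A beats it: P:4>1 Q:8>6 R:12>9)
P1 drop C (D beats it: P:10>9 Q:12>0 R:10>9)
P1 drop E (D beats it: P:10>4 Q:12>9 R:10>3)
P2 drop P (Q beats it: A:9>1 D:9>5)
P1→{A,D} P2→{Q,R}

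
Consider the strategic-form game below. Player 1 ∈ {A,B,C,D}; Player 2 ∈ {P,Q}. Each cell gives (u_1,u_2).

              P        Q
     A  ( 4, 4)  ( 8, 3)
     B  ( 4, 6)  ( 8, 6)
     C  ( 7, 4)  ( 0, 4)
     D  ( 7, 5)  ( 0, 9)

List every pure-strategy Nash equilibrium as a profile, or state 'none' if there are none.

Nash profiles: (B,Q), (C,P)

(A,P): not NE [P1→D gives 7>4]
(A,Q): not NE [P2→P gives 4>3]
(B,P): not NE [P1→D gives 7>4]
(B,Q): NE
(C,P): NE
(C,Q): not NE [P1→B gives 8>0]
(D,P): not NE [P2→Q gives 9>5]
(D,Q): not NE [P1→B gives 8>0]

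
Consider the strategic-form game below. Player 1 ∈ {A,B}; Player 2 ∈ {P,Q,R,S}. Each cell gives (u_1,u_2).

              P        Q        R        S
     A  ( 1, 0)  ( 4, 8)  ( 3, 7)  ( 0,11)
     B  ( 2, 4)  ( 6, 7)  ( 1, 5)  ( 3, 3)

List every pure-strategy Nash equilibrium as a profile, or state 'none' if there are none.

NE set: (B,Q)

(A,P): not NE [P1→B gives 2>1; P2→S gives 11>0]
(A,Q): not NE [P1→B gives 6>4; P2→S gives 11>8]
(A,R): not NE [P2→S gives 11>7]
(A,S): not NE [P1→B gives 3>0]
(B,P): not NE [P2→Q gives 7>4]
(B,Q): NE
(B,R): not NE [P1→A gives 3>1; P2→Q gives 7>5]
(B,S): not NE [P2→Q gives 7>3]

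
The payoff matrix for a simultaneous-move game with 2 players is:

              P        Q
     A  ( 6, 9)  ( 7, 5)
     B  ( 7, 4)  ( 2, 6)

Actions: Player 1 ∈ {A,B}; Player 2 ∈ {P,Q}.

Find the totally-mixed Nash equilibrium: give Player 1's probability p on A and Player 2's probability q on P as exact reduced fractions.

p=1/3, q=5/6

P1 indiff ⇒ q·6+(1-q)·7 = q·7+(1-q)·2 ⇒ q(-1) = (1-q)(-5) ⇒ q = 5/6
P2 indiff ⇒ p·9+(1-p)·4 = p·5+(1-p)·6 ⇒ p(4) = (1-p)(2) ⇒ p = 1/3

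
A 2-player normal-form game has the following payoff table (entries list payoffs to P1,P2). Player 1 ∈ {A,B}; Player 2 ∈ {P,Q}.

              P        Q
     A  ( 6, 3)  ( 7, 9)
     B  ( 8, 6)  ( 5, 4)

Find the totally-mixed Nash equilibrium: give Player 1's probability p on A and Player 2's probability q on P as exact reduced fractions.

P1 indiff ⇒ q·6+(1-q)·7 = q·8+(1-q)·5 ⇒ q(-2) = (1-q)(-2) ⇒ q = 1/2
P2 indiff ⇒ p·3+(1-p)·6 = p·9+(1-p)·4 ⇒ p(-6) = (1-p)(-2) ⇒ p = 1/4

P1 mixes 1/4 on A; P2 mixes 1/2 on P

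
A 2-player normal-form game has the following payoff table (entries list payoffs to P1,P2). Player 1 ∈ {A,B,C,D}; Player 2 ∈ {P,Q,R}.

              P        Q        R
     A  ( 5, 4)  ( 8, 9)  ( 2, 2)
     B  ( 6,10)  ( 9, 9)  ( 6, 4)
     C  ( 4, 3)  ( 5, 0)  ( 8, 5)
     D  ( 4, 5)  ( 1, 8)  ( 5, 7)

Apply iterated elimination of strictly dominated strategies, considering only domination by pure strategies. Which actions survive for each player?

P1 drop A (B beats it: P:6>5 Q:9>8 R:6>2)
P1 drop D (B beats it: P:6>4 Q:9>1 R:6>5)
P2 drop Q (P beats it: B:10>9 C:3>0)
P1→{B,C} P2→{P,R}

Remaining: P1:{B,C} P2:{P,R}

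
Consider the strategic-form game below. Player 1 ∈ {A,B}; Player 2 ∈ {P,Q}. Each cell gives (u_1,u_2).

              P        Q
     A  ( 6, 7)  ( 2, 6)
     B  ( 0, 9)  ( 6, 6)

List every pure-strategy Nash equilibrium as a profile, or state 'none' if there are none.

(A,P): NE
(A,Q): not NE [P1→B gives 6>2; P2→P gives 7>6]
(B,P): not NE [P1→A gives 6>0]
(B,Q): not NE [P2→P gives 9>6]

NE set: (A,P)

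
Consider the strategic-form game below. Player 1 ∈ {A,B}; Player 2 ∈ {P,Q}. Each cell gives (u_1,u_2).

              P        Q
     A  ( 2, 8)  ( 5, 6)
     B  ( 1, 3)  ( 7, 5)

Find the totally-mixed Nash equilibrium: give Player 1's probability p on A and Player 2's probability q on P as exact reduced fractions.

P1 indiff ⇒ q·2+(1-q)·5 = q·1+(1-q)·7 ⇒ q(1) = (1-q)(2) ⇒ q = 2/3
P2 indiff ⇒ p·8+(1-p)·3 = p·6+(1-p)·5 ⇒ p(2) = (1-p)(2) ⇒ p = 1/2

p=1/2, q=2/3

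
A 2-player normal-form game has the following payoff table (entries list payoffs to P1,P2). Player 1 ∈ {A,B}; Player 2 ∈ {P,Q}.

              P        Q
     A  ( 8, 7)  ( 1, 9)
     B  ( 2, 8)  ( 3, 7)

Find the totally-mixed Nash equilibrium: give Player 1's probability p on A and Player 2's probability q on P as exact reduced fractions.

P1 mixes 1/3 on A; P2 mixes 1/4 on P

P1 indiff ⇒ q·8+(1-q)·1 = q·2+(1-q)·3 ⇒ q(6) = (1-q)(2) ⇒ q = 1/4
P2 indiff ⇒ p·7+(1-p)·8 = p·9+(1-p)·7 ⇒ p(-2) = (1-p)(-1) ⇒ p = 1/3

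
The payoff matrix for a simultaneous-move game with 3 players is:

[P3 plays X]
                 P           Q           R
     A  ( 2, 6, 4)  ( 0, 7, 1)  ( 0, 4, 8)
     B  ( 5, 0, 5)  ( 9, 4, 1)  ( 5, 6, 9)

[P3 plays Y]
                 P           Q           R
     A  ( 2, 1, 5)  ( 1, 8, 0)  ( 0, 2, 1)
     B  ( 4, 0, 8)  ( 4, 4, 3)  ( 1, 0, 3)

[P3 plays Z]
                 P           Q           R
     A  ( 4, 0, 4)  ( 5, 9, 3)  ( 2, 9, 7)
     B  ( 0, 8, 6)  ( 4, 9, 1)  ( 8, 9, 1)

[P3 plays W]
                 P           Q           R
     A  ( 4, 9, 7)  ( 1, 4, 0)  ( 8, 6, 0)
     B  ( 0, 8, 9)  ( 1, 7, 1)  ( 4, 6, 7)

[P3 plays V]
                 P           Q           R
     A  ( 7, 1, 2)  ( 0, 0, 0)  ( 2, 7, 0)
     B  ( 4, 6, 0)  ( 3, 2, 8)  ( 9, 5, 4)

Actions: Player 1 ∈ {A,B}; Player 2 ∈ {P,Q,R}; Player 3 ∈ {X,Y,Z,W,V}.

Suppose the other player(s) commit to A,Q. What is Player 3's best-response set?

u_3(X vs A,Q) = 1
u_3(Y vs A,Q) = 0
u_3(Z vs A,Q) = 3
u_3(W vs A,Q) = 0
u_3(V vs A,Q) = 0
max payoff 3 at {Z}

argmax u_3 = {Z}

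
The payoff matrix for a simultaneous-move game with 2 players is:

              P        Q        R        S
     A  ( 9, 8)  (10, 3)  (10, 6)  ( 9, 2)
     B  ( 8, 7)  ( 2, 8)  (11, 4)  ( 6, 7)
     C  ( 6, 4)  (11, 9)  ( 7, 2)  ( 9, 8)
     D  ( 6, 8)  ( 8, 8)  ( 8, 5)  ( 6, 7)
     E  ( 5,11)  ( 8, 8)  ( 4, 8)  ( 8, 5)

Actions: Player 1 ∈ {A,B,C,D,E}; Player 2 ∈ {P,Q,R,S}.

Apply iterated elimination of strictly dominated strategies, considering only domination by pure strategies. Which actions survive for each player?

P1 drop D (A beats it: P:9>6 Q:10>8 R:10>8 S:9>6)
P1 drop E (A beats it: P:9>5 Q:10>8 R:10>4 S:9>8)
P2 drop R (P beats it: A:8>6 B:7>4 C:4>2)
P1 drop B (A beats it: P:9>8 Q:10>2 S:9>6)
P2 drop S (Q beats it: A:3>2 C:9>8)
P1→{A,C} P2→{P,Q}

IESDS → P1:{A,C} P2:{P,Q}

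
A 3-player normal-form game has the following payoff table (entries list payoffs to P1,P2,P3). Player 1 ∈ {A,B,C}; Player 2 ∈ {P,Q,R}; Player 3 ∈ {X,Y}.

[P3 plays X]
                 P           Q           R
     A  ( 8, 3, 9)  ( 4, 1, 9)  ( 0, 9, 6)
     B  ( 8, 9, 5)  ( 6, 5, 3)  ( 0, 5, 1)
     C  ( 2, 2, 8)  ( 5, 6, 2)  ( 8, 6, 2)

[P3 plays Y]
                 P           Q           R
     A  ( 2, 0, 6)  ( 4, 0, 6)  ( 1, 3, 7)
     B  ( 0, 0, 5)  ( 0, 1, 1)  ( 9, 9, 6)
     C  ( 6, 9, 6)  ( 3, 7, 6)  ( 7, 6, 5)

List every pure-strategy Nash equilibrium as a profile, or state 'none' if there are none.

NE set: (B,P,X), (B,R,Y)

(A,P,X): not NE [P2→R gives 9>3]
(A,P,Y): not NE [P1→C gives 6>2; P2→R gives 3>0; P3→X gives 9>6]
(A,Q,X): not NE [P1→B gives 6>4; P2→R gives 9>1]
(A,Q,Y): not NE [P2→R gives 3>0; P3→X gives 9>6]
(A,R,X): not NE [P1→C gives 8>0; P3→Y gives 7>6]
(A,R,Y): not NE [P1→B gives 9>1]
(B,P,X): NE
(B,P,Y): not NE [P1→C gives 6>0; P2→R gives 9>0]
(B,Q,X): not NE [P2→P gives 9>5]
(B,Q,Y): not NE [P1→A gives 4>0; P2→R gives 9>1; P3→X gives 3>1]
(B,R,X): not NE [P1→C gives 8>0; P2→P gives 9>5; P3→Y gives 6>1]
(B,R,Y): NE
(C,P,X): not NE [P1→B gives 8>2; P2→R gives 6>2]
(C,P,Y): not NE [P3→X gives 8>6]
(C,Q,X): not NE [P1→B gives 6>5; P3→Y gives 6>2]
(C,Q,Y): not NE [P1→A gives 4>3; P2→P gives 9>7]
(C,R,X): not NE [P3→Y gives 5>2]
(C,R,Y): not NE [P1→B gives 9>7; P2→P gives 9>6]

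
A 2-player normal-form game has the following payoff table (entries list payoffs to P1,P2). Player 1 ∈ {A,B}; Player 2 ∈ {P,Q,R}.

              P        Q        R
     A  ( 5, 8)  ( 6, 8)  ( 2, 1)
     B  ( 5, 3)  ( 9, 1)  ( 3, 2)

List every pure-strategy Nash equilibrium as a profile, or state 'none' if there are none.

Nash profiles: (A,P), (B,P)

(A,P): NE
(A,Q): not NE [P1→B gives 9>6]
(A,R): not NE [P1→B gives 3>2; P2→Q gives 8>1]
(B,P): NE
(B,Q): not NE [P2→P gives 3>1]
(B,R): not NE [P2→P gives 3>2]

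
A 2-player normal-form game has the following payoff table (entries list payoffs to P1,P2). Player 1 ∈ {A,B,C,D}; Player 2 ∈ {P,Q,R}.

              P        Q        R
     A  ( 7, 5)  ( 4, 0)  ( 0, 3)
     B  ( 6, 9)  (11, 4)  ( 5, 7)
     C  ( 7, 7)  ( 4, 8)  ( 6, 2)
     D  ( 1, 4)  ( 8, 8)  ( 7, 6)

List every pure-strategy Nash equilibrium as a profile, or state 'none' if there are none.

(A,P): NE
(A,Q): not NE [P1→B gives 11>4; P2→P gives 5>0]
(A,R): not NE [P1→D gives 7>0; P2→P gives 5>3]
(B,P): not NE [P1→C gives 7>6]
(B,Q): not NE [P2→P gives 9>4]
(B,R): not NE [P1→D gives 7>5; P2→P gives 9>7]
(C,P): not NE [P2→Q gives 8>7]
(C,Q): not NE [P1→B gives 11>4]
(C,R): not NE [P1→D gives 7>6; P2→Q gives 8>2]
(D,P): not NE [P1→C gives 7>1; P2→Q gives 8>4]
(D,Q): not NE [P1→B gives 11>8]
(D,R): not NE [P2→Q gives 8>6]

NE set: (A,P)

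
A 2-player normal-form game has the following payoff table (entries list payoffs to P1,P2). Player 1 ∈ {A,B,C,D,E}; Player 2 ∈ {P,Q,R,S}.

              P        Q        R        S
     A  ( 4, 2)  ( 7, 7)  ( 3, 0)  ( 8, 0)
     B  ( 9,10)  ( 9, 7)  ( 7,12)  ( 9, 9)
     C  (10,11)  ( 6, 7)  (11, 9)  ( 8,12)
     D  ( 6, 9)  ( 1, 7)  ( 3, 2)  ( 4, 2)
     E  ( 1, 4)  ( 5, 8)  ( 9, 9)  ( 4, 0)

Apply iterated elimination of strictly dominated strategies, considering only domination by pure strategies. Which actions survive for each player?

IESDS → P1:{B,C} P2:{P,R,S}

P1 drop A (B beats it: P:9>4 Q:9>7 R:7>3 S:9>8)
P1 drop D (B beats it: P:9>6 Q:9>1 R:7>3 S:9>4)
P1 drop E (C beats it: P:10>1 Q:6>5 R:11>9 S:8>4)
P2 drop Q (P beats it: B:10>7 C:11>7)
P1→{B,C} P2→{P,R,S}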